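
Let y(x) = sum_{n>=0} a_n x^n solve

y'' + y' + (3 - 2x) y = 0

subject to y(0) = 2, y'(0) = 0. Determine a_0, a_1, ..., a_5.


Ansatz: y(x) = sum_{n>=0} a_n x^n, so y'(x) = sum_{n>=1} n a_n x^(n-1) and y''(x) = sum_{n>=2} n(n-1) a_n x^(n-2).
Substitute into P(x) y'' + Q(x) y' + R(x) y = 0 with P(x) = 1, Q(x) = 1, R(x) = 3 - 2x, and match powers of x.
Initial conditions: a_0 = 2, a_1 = 0.
Setting the coefficient of each power of x to zero and solving order by order (substituting the coefficients already found):
  x^0: 2 a_2 + a_1 + 3 a_0 = 0  ->  2 a_2 = -a_1 - 3 a_0 = -6  ->  a_2 = -3
  x^1: 6 a_3 + 2 a_2 + 3 a_1 - 2 a_0 = 0  ->  6 a_3 = -2 a_2 - 3 a_1 + 2 a_0 = 10  ->  a_3 = 5/3
  x^2: 12 a_4 + 3 a_3 + 3 a_2 - 2 a_1 = 0  ->  12 a_4 = -3 a_3 - 3 a_2 + 2 a_1 = 4  ->  a_4 = 1/3
  x^3: 20 a_5 + 4 a_4 + 3 a_3 - 2 a_2 = 0  ->  20 a_5 = -4 a_4 - 3 a_3 + 2 a_2 = -37/3  ->  a_5 = -37/60
Truncated series: y(x) = 2 - 3 x^2 + (5/3) x^3 + (1/3) x^4 - (37/60) x^5 + O(x^6).

a_0 = 2; a_1 = 0; a_2 = -3; a_3 = 5/3; a_4 = 1/3; a_5 = -37/60


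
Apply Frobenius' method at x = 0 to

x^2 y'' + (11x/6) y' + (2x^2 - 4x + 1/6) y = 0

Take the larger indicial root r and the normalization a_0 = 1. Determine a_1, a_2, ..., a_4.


Write in Frobenius form y'' + (p(x)/x) y' + (q(x)/x^2) y = 0:
  p(x) = 11/6,  q(x) = 2x^2 - 4x + 1/6.
Indicial equation: r(r-1) + (11/6) r + (1/6) = 0 -> roots r_1 = -1/3, r_2 = -1/2.
Take r = r_1 = -1/3. Let y(x) = x^r sum_{n>=0} a_n x^n with a_0 = 1.
Substitute y = x^r sum a_n x^n and match x^{r+n}. The recurrence is
  D(n) a_n - 4 a_{n-1} + 2 a_{n-2} = 0,  where D(n) = (r+n)(r+n-1) + (11/6)(r+n) + (1/6).
  a_n = [4 a_{n-1} - 2 a_{n-2}] / D(n).
Since the indicial polynomial factors as (r - r_1)(r - r_2), D(n) = (r_1 + n - r_1)(r_1 + n - r_2) = n(n + 1/6).
Evaluating step by step (a_0 = 1):
  n = 1: D(1) = 1(1 + 1/6) = 7/6; numerator = 4(1) = 4; a_1 = (4)/(7/6) = 24/7
  n = 2: D(2) = 2(2 + 1/6) = 13/3; numerator = 4(24/7) - 2(1) = 82/7; a_2 = (82/7)/(13/3) = 246/91
  n = 3: D(3) = 3(3 + 1/6) = 19/2; numerator = 4(246/91) - 2(24/7) = 360/91; a_3 = (360/91)/(19/2) = 720/1729
  n = 4: D(4) = 4(4 + 1/6) = 50/3; numerator = 4(720/1729) - 2(246/91) = -924/247; a_4 = (-924/247)/(50/3) = -1386/6175

r = -1/3; a_0 = 1; a_1 = 24/7; a_2 = 246/91; a_3 = 720/1729; a_4 = -1386/6175


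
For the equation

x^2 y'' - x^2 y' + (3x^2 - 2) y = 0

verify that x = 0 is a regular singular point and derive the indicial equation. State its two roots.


Divide by x^2 to reach normal form y'' + P_1(x) y' + P_2(x) y = 0 with P_1(x) = -1 and P_2(x) = 3 - 2/x^2.
x = 0 is a singular point because the y-coefficient 3 - 2/x^2 has a pole at x = 0.
It is a regular singular point because x P_1(x) = p(x) = -x and x^2 P_2(x) = q(x) = 3x^2 - 2 are polynomials, hence analytic at x = 0.
p(0) = 0,  q(0) = -2.
Indicial equation: r(r-1) + p(0) r + q(0) = 0, i.e. r^2 + (p(0) - 1) r + q(0) = 0, i.e. r^2 - 1 r - 2 = 0.
Discriminant: (-1)^2 - 4(-2) = 9, so r = (1 ± 3)/2.
Solving: r_1 = 2, r_2 = -1.

indicial: r^2 - 1 r - 2 = 0; roots r_1 = 2, r_2 = -1


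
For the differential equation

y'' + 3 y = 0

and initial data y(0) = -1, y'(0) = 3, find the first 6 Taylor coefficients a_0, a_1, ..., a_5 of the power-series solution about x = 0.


Ansatz: y(x) = sum_{n>=0} a_n x^n, so y'(x) = sum_{n>=1} n a_n x^(n-1) and y''(x) = sum_{n>=2} n(n-1) a_n x^(n-2).
Substitute into P(x) y'' + Q(x) y' + R(x) y = 0 with P(x) = 1, Q(x) = 0, R(x) = 3, and match powers of x.
Initial conditions: a_0 = -1, a_1 = 3.
Setting the coefficient of each power of x to zero and solving order by order (substituting the coefficients already found):
  x^0: 2 a_2 + 3 a_0 = 0  ->  2 a_2 = -3 a_0 = 3  ->  a_2 = 3/2
  x^1: 6 a_3 + 3 a_1 = 0  ->  6 a_3 = -3 a_1 = -9  ->  a_3 = -3/2
  x^2: 12 a_4 + 3 a_2 = 0  ->  12 a_4 = -3 a_2 = -9/2  ->  a_4 = -3/8
  x^3: 20 a_5 + 3 a_3 = 0  ->  20 a_5 = -3 a_3 = 9/2  ->  a_5 = 9/40
Truncated series: y(x) = -1 + 3 x + (3/2) x^2 - (3/2) x^3 - (3/8) x^4 + (9/40) x^5 + O(x^6).

a_0 = -1; a_1 = 3; a_2 = 3/2; a_3 = -3/2; a_4 = -3/8; a_5 = 9/40


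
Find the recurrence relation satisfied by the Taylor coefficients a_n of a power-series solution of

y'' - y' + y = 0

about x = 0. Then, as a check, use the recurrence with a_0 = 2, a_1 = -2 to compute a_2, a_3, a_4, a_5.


Substitute y = sum_n a_n x^n.
y''(x) has coefficient (n+2)(n+1) a_{n+2} at x^n;
-y'(x) has coefficient -(n+1) a_{n+1} at x^n;
y(x) has coefficient 1 a_n at x^n.
Matching x^n: (n+2)(n+1) a_{n+2} - (n+1) a_{n+1} + 1 a_n = 0.
Thus a_{n+2} = [(n+1) a_{n+1} - 1 a_n] / ((n+1)(n+2)).

Check with a_0 = 2, a_1 = -2 (apply the recurrence for n = 0, 1, 2, 3): a_0 = 2, a_1 = -2, a_2 = -2, a_3 = -1/3, a_4 = 1/12, a_5 = 1/30.

a_(n+2) = [(n+1) a_(n+1) - 1 a_n] / ((n+1)(n+2)); check: a_0 = 2, a_1 = -2, a_2 = -2, a_3 = -1/3, a_4 = 1/12, a_5 = 1/30


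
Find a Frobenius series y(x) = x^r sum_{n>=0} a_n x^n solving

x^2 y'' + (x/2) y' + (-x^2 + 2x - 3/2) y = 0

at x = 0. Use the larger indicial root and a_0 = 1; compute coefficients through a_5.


Write in Frobenius form y'' + (p(x)/x) y' + (q(x)/x^2) y = 0:
  p(x) = 1/2,  q(x) = -x^2 + 2x - 3/2.
Indicial equation: r(r-1) + (1/2) r + (-3/2) = 0 -> roots r_1 = 3/2, r_2 = -1.
Take r = r_1 = 3/2. Let y(x) = x^r sum_{n>=0} a_n x^n with a_0 = 1.
Substitute y = x^r sum a_n x^n and match x^{r+n}. The recurrence is
  D(n) a_n + 2 a_{n-1} - 1 a_{n-2} = 0,  where D(n) = (r+n)(r+n-1) + (1/2)(r+n) + (-3/2).
  a_n = [-2 a_{n-1} + 1 a_{n-2}] / D(n).
Since the indicial polynomial factors as (r - r_1)(r - r_2), D(n) = (r_1 + n - r_1)(r_1 + n - r_2) = n(n + 5/2).
Evaluating step by step (a_0 = 1):
  n = 1: D(1) = 1(1 + 5/2) = 7/2; numerator = -2(1) = -2; a_1 = (-2)/(7/2) = -4/7
  n = 2: D(2) = 2(2 + 5/2) = 9; numerator = -2(-4/7) + 1(1) = 15/7; a_2 = (15/7)/(9) = 5/21
  n = 3: D(3) = 3(3 + 5/2) = 33/2; numerator = -2(5/21) + 1(-4/7) = -22/21; a_3 = (-22/21)/(33/2) = -4/63
  n = 4: D(4) = 4(4 + 5/2) = 26; numerator = -2(-4/63) + 1(5/21) = 23/63; a_4 = (23/63)/(26) = 23/1638
  n = 5: D(5) = 5(5 + 5/2) = 75/2; numerator = -2(23/1638) + 1(-4/63) = -25/273; a_5 = (-25/273)/(75/2) = -2/819

r = 3/2; a_0 = 1; a_1 = -4/7; a_2 = 5/21; a_3 = -4/63; a_4 = 23/1638; a_5 = -2/819


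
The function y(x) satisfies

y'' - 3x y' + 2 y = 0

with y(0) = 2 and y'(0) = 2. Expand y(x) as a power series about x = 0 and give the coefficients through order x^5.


Ansatz: y(x) = sum_{n>=0} a_n x^n, so y'(x) = sum_{n>=1} n a_n x^(n-1) and y''(x) = sum_{n>=2} n(n-1) a_n x^(n-2).
Substitute into P(x) y'' + Q(x) y' + R(x) y = 0 with P(x) = 1, Q(x) = -3x, R(x) = 2, and match powers of x.
Initial conditions: a_0 = 2, a_1 = 2.
Setting the coefficient of each power of x to zero and solving order by order (substituting the coefficients already found):
  x^0: 2 a_2 + 2 a_0 = 0  ->  2 a_2 = -2 a_0 = -4  ->  a_2 = -2
  x^1: 6 a_3 - a_1 = 0  ->  6 a_3 = a_1 = 2  ->  a_3 = 1/3
  x^2: 12 a_4 - 4 a_2 = 0  ->  12 a_4 = 4 a_2 = -8  ->  a_4 = -2/3
  x^3: 20 a_5 - 7 a_3 = 0  ->  20 a_5 = 7 a_3 = 7/3  ->  a_5 = 7/60
Truncated series: y(x) = 2 + 2 x - 2 x^2 + (1/3) x^3 - (2/3) x^4 + (7/60) x^5 + O(x^6).

a_0 = 2; a_1 = 2; a_2 = -2; a_3 = 1/3; a_4 = -2/3; a_5 = 7/60


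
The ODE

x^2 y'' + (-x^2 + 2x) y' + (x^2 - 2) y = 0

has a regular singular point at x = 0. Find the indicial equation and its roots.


Divide by x^2 to reach normal form y'' + P_1(x) y' + P_2(x) y = 0 with P_1(x) = -1 + 2/x and P_2(x) = 1 - 2/x^2.
x = 0 is a singular point because the y'-coefficient -1 + 2/x has a pole at x = 0 and the y-coefficient 1 - 2/x^2 has a pole at x = 0.
It is a regular singular point because x P_1(x) = p(x) = 2 - x and x^2 P_2(x) = q(x) = x^2 - 2 are polynomials, hence analytic at x = 0.
p(0) = 2,  q(0) = -2.
Indicial equation: r(r-1) + p(0) r + q(0) = 0, i.e. r^2 + (p(0) - 1) r + q(0) = 0, i.e. r^2 + 1 r - 2 = 0.
Discriminant: (1)^2 - 4(-2) = 9, so r = (-1 ± 3)/2.
Solving: r_1 = 1, r_2 = -2.

indicial: r^2 + 1 r - 2 = 0; roots r_1 = 1, r_2 = -2


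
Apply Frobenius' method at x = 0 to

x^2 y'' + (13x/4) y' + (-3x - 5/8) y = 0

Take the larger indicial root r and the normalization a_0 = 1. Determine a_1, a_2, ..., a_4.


Write in Frobenius form y'' + (p(x)/x) y' + (q(x)/x^2) y = 0:
  p(x) = 13/4,  q(x) = -3x - 5/8.
Indicial equation: r(r-1) + (13/4) r + (-5/8) = 0 -> roots r_1 = 1/4, r_2 = -5/2.
Take r = r_1 = 1/4. Let y(x) = x^r sum_{n>=0} a_n x^n with a_0 = 1.
Substitute y = x^r sum a_n x^n and match x^{r+n}. The recurrence is
  D(n) a_n - 3 a_{n-1} = 0,  where D(n) = (r+n)(r+n-1) + (13/4)(r+n) + (-5/8).
  a_n = 3 / D(n) * a_{n-1}.
Since the indicial polynomial factors as (r - r_1)(r - r_2), D(n) = (r_1 + n - r_1)(r_1 + n - r_2) = n(n + 11/4).
Evaluating step by step (a_0 = 1):
  n = 1: D(1) = 1(1 + 11/4) = 15/4; numerator = 3(1) = 3; a_1 = (3)/(15/4) = 4/5
  n = 2: D(2) = 2(2 + 11/4) = 19/2; numerator = 3(4/5) = 12/5; a_2 = (12/5)/(19/2) = 24/95
  n = 3: D(3) = 3(3 + 11/4) = 69/4; numerator = 3(24/95) = 72/95; a_3 = (72/95)/(69/4) = 96/2185
  n = 4: D(4) = 4(4 + 11/4) = 27; numerator = 3(96/2185) = 288/2185; a_4 = (288/2185)/(27) = 32/6555

r = 1/4; a_0 = 1; a_1 = 4/5; a_2 = 24/95; a_3 = 96/2185; a_4 = 32/6555


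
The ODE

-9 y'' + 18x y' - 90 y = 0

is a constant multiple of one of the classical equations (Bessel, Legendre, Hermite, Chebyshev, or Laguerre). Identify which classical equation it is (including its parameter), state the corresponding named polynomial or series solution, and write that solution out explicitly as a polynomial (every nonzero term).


All three coefficients share the factor -9; dividing through by -9 gives  y'' - 2x y' + 10 y = 0.
This matches the Hermite equation y'' - 2x y' + 2n y = 0 with 2n = 10, so n = 5; the polynomial solution is H_5(x).
With y = sum_k a_k x^k, matching x^k gives (k+2)(k+1) a_{k+2} = 2(k - n) a_k = 2(k - 5) a_k. The right side vanishes at k = 5, so the series with the parity of 5 terminates at degree 5.
Standard normalization: leading coefficient of H_n is 2^n, so a_5 = 2^5 = 32. Work downward with a_k = (k+1)(k+2) a_{k+2} / (2(k - n)):
  a_3 = (4)(5)(32) / (2(3 - 5)) = 640/(-4) = -160
  a_1 = (2)(3)(-160) / (2(1 - 5)) = -960/(-8) = 120
Hence H_5(x) = 32 x^5 - 160 x^3 + 120 x.

H_5(x); series = 32 x^5 - 160 x^3 + 120 x


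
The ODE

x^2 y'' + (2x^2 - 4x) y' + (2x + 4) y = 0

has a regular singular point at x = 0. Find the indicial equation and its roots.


Divide by x^2 to reach normal form y'' + P_1(x) y' + P_2(x) y = 0 with P_1(x) = 2 - 4/x and P_2(x) = 2/x + 4/x^2.
x = 0 is a singular point because the y'-coefficient 2 - 4/x has a pole at x = 0 and the y-coefficient 2/x + 4/x^2 has a pole at x = 0.
It is a regular singular point because x P_1(x) = p(x) = 2x - 4 and x^2 P_2(x) = q(x) = 2x + 4 are polynomials, hence analytic at x = 0.
p(0) = -4,  q(0) = 4.
Indicial equation: r(r-1) + p(0) r + q(0) = 0, i.e. r^2 + (p(0) - 1) r + q(0) = 0, i.e. r^2 - 5 r + 4 = 0.
Discriminant: (-5)^2 - 4(4) = 9, so r = (5 ± 3)/2.
Solving: r_1 = 4, r_2 = 1.

indicial: r^2 - 5 r + 4 = 0; roots r_1 = 4, r_2 = 1


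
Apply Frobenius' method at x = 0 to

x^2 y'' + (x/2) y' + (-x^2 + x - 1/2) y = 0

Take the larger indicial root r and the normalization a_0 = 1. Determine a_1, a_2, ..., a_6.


Write in Frobenius form y'' + (p(x)/x) y' + (q(x)/x^2) y = 0:
  p(x) = 1/2,  q(x) = -x^2 + x - 1/2.
Indicial equation: r(r-1) + (1/2) r + (-1/2) = 0 -> roots r_1 = 1, r_2 = -1/2.
Take r = r_1 = 1. Let y(x) = x^r sum_{n>=0} a_n x^n with a_0 = 1.
Substitute y = x^r sum a_n x^n and match x^{r+n}. The recurrence is
  D(n) a_n + 1 a_{n-1} - 1 a_{n-2} = 0,  where D(n) = (r+n)(r+n-1) + (1/2)(r+n) + (-1/2).
  a_n = [-1 a_{n-1} + 1 a_{n-2}] / D(n).
Since the indicial polynomial factors as (r - r_1)(r - r_2), D(n) = (r_1 + n - r_1)(r_1 + n - r_2) = n(n + 3/2).
Evaluating step by step (a_0 = 1):
  n = 1: D(1) = 1(1 + 3/2) = 5/2; numerator = -1(1) = -1; a_1 = (-1)/(5/2) = -2/5
  n = 2: D(2) = 2(2 + 3/2) = 7; numerator = -1(-2/5) + 1(1) = 7/5; a_2 = (7/5)/(7) = 1/5
  n = 3: D(3) = 3(3 + 3/2) = 27/2; numerator = -1(1/5) + 1(-2/5) = -3/5; a_3 = (-3/5)/(27/2) = -2/45
  n = 4: D(4) = 4(4 + 3/2) = 22; numerator = -1(-2/45) + 1(1/5) = 11/45; a_4 = (11/45)/(22) = 1/90
  n = 5: D(5) = 5(5 + 3/2) = 65/2; numerator = -1(1/90) + 1(-2/45) = -1/18; a_5 = (-1/18)/(65/2) = -1/585
  n = 6: D(6) = 6(6 + 3/2) = 45; numerator = -1(-1/585) + 1(1/90) = 1/78; a_6 = (1/78)/(45) = 1/3510

r = 1; a_0 = 1; a_1 = -2/5; a_2 = 1/5; a_3 = -2/45; a_4 = 1/90; a_5 = -1/585; a_6 = 1/3510


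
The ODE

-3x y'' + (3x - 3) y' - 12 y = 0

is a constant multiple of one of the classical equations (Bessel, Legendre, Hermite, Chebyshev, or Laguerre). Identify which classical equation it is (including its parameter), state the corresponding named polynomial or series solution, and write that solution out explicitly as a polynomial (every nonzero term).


All three coefficients share the factor -3; dividing through by -3 gives  x y'' + (1 - x) y' + 4 y = 0.
This matches the Laguerre equation x y'' + (1 - x) y' + n y = 0 with n = 4; the polynomial solution is L_4(x).
With y = sum_k a_k x^k, matching x^k gives (k+1)k a_{k+1} + (k+1) a_{k+1} - k a_k + n a_k = 0, i.e. (k+1)^2 a_{k+1} = (k - n) a_k = (k - 4) a_k. The right side vanishes at k = 4, so the series terminates at degree 4.
Standard normalization L_n(0) = 1 gives a_0 = 1. Work upward with a_{k+1} = (k - 4) a_k / (k+1)^2:
  a_1 = (0 - 4)(1) / 1^2 = -4/1 = -4
  a_2 = (1 - 4)(-4) / 2^2 = 12/4 = 3
  a_3 = (2 - 4)(3) / 3^2 = -6/9 = -2/3
  a_4 = (3 - 4)(-2/3) / 4^2 = (2/3)/16 = 1/24
Hence L_4(x) = x^4/24 - 2 x^3/3 + 3 x^2 - 4 x + 1.

L_4(x); series = x^4/24 - 2 x^3/3 + 3 x^2 - 4 x + 1


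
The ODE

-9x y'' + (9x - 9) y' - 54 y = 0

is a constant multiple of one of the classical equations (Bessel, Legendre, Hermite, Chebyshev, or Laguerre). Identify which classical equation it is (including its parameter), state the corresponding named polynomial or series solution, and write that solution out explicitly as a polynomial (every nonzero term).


All three coefficients share the factor -9; dividing through by -9 gives  x y'' + (1 - x) y' + 6 y = 0.
This matches the Laguerre equation x y'' + (1 - x) y' + n y = 0 with n = 6; the polynomial solution is L_6(x).
With y = sum_k a_k x^k, matching x^k gives (k+1)k a_{k+1} + (k+1) a_{k+1} - k a_k + n a_k = 0, i.e. (k+1)^2 a_{k+1} = (k - n) a_k = (k - 6) a_k. The right side vanishes at k = 6, so the series terminates at degree 6.
Standard normalization L_n(0) = 1 gives a_0 = 1. Work upward with a_{k+1} = (k - 6) a_k / (k+1)^2:
  a_1 = (0 - 6)(1) / 1^2 = -6/1 = -6
  a_2 = (1 - 6)(-6) / 2^2 = 30/4 = 15/2
  a_3 = (2 - 6)(15/2) / 3^2 = -30/9 = -10/3
  a_4 = (3 - 6)(-10/3) / 4^2 = 10/16 = 5/8
  a_5 = (4 - 6)(5/8) / 5^2 = (-5/4)/25 = -1/20
  a_6 = (5 - 6)(-1/20) / 6^2 = (1/20)/36 = 1/720
Hence L_6(x) = x^6/720 - x^5/20 + 5 x^4/8 - 10 x^3/3 + 15 x^2/2 - 6 x + 1.

L_6(x); series = x^6/720 - x^5/20 + 5 x^4/8 - 10 x^3/3 + 15 x^2/2 - 6 x + 1


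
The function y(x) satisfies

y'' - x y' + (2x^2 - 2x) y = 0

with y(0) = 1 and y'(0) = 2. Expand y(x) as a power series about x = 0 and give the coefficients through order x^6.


Ansatz: y(x) = sum_{n>=0} a_n x^n, so y'(x) = sum_{n>=1} n a_n x^(n-1) and y''(x) = sum_{n>=2} n(n-1) a_n x^(n-2).
Substitute into P(x) y'' + Q(x) y' + R(x) y = 0 with P(x) = 1, Q(x) = -x, R(x) = 2x^2 - 2x, and match powers of x.
Initial conditions: a_0 = 1, a_1 = 2.
Setting the coefficient of each power of x to zero and solving order by order (substituting the coefficients already found):
  x^0: 2 a_2 = 0  ->  a_2 = 0
  x^1: 6 a_3 - a_1 - 2 a_0 = 0  ->  6 a_3 = a_1 + 2 a_0 = 4  ->  a_3 = 2/3
  x^2: 12 a_4 - 2 a_2 - 2 a_1 + 2 a_0 = 0  ->  12 a_4 = 2 a_2 + 2 a_1 - 2 a_0 = 2  ->  a_4 = 1/6
  x^3: 20 a_5 - 3 a_3 - 2 a_2 + 2 a_1 = 0  ->  20 a_5 = 3 a_3 + 2 a_2 - 2 a_1 = -2  ->  a_5 = -1/10
  x^4: 30 a_6 - 4 a_4 - 2 a_3 + 2 a_2 = 0  ->  30 a_6 = 4 a_4 + 2 a_3 - 2 a_2 = 2  ->  a_6 = 1/15
Truncated series: y(x) = 1 + 2 x + (2/3) x^3 + (1/6) x^4 - (1/10) x^5 + (1/15) x^6 + O(x^7).

a_0 = 1; a_1 = 2; a_2 = 0; a_3 = 2/3; a_4 = 1/6; a_5 = -1/10; a_6 = 1/15


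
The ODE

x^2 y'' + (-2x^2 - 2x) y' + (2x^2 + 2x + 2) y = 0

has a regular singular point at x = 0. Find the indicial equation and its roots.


Divide by x^2 to reach normal form y'' + P_1(x) y' + P_2(x) y = 0 with P_1(x) = -2 - 2/x and P_2(x) = 2 + 2/x + 2/x^2.
x = 0 is a singular point because the y'-coefficient -2 - 2/x has a pole at x = 0 and the y-coefficient 2 + 2/x + 2/x^2 has a pole at x = 0.
It is a regular singular point because x P_1(x) = p(x) = -2x - 2 and x^2 P_2(x) = q(x) = 2x^2 + 2x + 2 are polynomials, hence analytic at x = 0.
p(0) = -2,  q(0) = 2.
Indicial equation: r(r-1) + p(0) r + q(0) = 0, i.e. r^2 + (p(0) - 1) r + q(0) = 0, i.e. r^2 - 3 r + 2 = 0.
Discriminant: (-3)^2 - 4(2) = 1, so r = (3 ± 1)/2.
Solving: r_1 = 2, r_2 = 1.

indicial: r^2 - 3 r + 2 = 0; roots r_1 = 2, r_2 = 1


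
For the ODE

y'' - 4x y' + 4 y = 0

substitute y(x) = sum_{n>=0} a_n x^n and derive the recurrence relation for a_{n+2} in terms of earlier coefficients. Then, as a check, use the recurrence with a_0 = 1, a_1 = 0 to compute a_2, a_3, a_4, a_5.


Substitute y = sum_n a_n x^n.
y''(x) has coefficient (n+2)(n+1) a_{n+2} at x^n;
-4 x y'(x) has coefficient -4 n a_n at x^n (shift);
4 y(x) has coefficient 4 a_n at x^n.
Matching x^n: (n+2)(n+1) a_{n+2} + (-4n + 4) a_n = 0.
Thus a_{n+2} = (4n - 4) / ((n+1)(n+2)) * a_n.

Check with a_0 = 1, a_1 = 0 (apply the recurrence for n = 0, 1, 2, 3): a_0 = 1, a_1 = 0, a_2 = -2, a_3 = 0, a_4 = -2/3, a_5 = 0.

a_(n+2) = (4n - 4) / ((n+1)(n+2)) * a_n; check: a_0 = 1, a_1 = 0, a_2 = -2, a_3 = 0, a_4 = -2/3, a_5 = 0


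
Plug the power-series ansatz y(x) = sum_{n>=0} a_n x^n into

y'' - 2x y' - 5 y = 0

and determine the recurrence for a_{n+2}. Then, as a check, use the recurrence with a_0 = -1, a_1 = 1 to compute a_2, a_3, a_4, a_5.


Substitute y = sum_n a_n x^n.
y''(x) has coefficient (n+2)(n+1) a_{n+2} at x^n;
-2 x y'(x) has coefficient -2 n a_n at x^n (shift);
-5 y(x) has coefficient -5 a_n at x^n.
Matching x^n: (n+2)(n+1) a_{n+2} + (-2n - 5) a_n = 0.
Thus a_{n+2} = (2n + 5) / ((n+1)(n+2)) * a_n.

Check with a_0 = -1, a_1 = 1 (apply the recurrence for n = 0, 1, 2, 3): a_0 = -1, a_1 = 1, a_2 = -5/2, a_3 = 7/6, a_4 = -15/8, a_5 = 77/120.

a_(n+2) = (2n + 5) / ((n+1)(n+2)) * a_n; check: a_0 = -1, a_1 = 1, a_2 = -5/2, a_3 = 7/6, a_4 = -15/8, a_5 = 77/120


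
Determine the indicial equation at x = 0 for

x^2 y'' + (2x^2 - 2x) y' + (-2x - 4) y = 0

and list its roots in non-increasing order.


Divide by x^2 to reach normal form y'' + P_1(x) y' + P_2(x) y = 0 with P_1(x) = 2 - 2/x and P_2(x) = -2/x - 4/x^2.
x = 0 is a singular point because the y'-coefficient 2 - 2/x has a pole at x = 0 and the y-coefficient -2/x - 4/x^2 has a pole at x = 0.
It is a regular singular point because x P_1(x) = p(x) = 2x - 2 and x^2 P_2(x) = q(x) = -2x - 4 are polynomials, hence analytic at x = 0.
p(0) = -2,  q(0) = -4.
Indicial equation: r(r-1) + p(0) r + q(0) = 0, i.e. r^2 + (p(0) - 1) r + q(0) = 0, i.e. r^2 - 3 r - 4 = 0.
Discriminant: (-3)^2 - 4(-4) = 25, so r = (3 ± 5)/2.
Solving: r_1 = 4, r_2 = -1.

indicial: r^2 - 3 r - 4 = 0; roots r_1 = 4, r_2 = -1


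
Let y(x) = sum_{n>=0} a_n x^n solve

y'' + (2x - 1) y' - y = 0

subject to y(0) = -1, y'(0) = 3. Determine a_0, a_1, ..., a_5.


Ansatz: y(x) = sum_{n>=0} a_n x^n, so y'(x) = sum_{n>=1} n a_n x^(n-1) and y''(x) = sum_{n>=2} n(n-1) a_n x^(n-2).
Substitute into P(x) y'' + Q(x) y' + R(x) y = 0 with P(x) = 1, Q(x) = 2x - 1, R(x) = -1, and match powers of x.
Initial conditions: a_0 = -1, a_1 = 3.
Setting the coefficient of each power of x to zero and solving order by order (substituting the coefficients already found):
  x^0: 2 a_2 - a_1 - a_0 = 0  ->  2 a_2 = a_1 + a_0 = 2  ->  a_2 = 1
  x^1: 6 a_3 - 2 a_2 + a_1 = 0  ->  6 a_3 = 2 a_2 - a_1 = -1  ->  a_3 = -1/6
  x^2: 12 a_4 - 3 a_3 + 3 a_2 = 0  ->  12 a_4 = 3 a_3 - 3 a_2 = -7/2  ->  a_4 = -7/24
  x^3: 20 a_5 - 4 a_4 + 5 a_3 = 0  ->  20 a_5 = 4 a_4 - 5 a_3 = -1/3  ->  a_5 = -1/60
Truncated series: y(x) = -1 + 3 x + x^2 - (1/6) x^3 - (7/24) x^4 - (1/60) x^5 + O(x^6).

a_0 = -1; a_1 = 3; a_2 = 1; a_3 = -1/6; a_4 = -7/24; a_5 = -1/60


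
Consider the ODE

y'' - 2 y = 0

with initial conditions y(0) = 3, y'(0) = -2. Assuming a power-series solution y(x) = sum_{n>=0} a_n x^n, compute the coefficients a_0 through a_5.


Ansatz: y(x) = sum_{n>=0} a_n x^n, so y'(x) = sum_{n>=1} n a_n x^(n-1) and y''(x) = sum_{n>=2} n(n-1) a_n x^(n-2).
Substitute into P(x) y'' + Q(x) y' + R(x) y = 0 with P(x) = 1, Q(x) = 0, R(x) = -2, and match powers of x.
Initial conditions: a_0 = 3, a_1 = -2.
Setting the coefficient of each power of x to zero and solving order by order (substituting the coefficients already found):
  x^0: 2 a_2 - 2 a_0 = 0  ->  2 a_2 = 2 a_0 = 6  ->  a_2 = 3
  x^1: 6 a_3 - 2 a_1 = 0  ->  6 a_3 = 2 a_1 = -4  ->  a_3 = -2/3
  x^2: 12 a_4 - 2 a_2 = 0  ->  12 a_4 = 2 a_2 = 6  ->  a_4 = 1/2
  x^3: 20 a_5 - 2 a_3 = 0  ->  20 a_5 = 2 a_3 = -4/3  ->  a_5 = -1/15
Truncated series: y(x) = 3 - 2 x + 3 x^2 - (2/3) x^3 + (1/2) x^4 - (1/15) x^5 + O(x^6).

a_0 = 3; a_1 = -2; a_2 = 3; a_3 = -2/3; a_4 = 1/2; a_5 = -1/15


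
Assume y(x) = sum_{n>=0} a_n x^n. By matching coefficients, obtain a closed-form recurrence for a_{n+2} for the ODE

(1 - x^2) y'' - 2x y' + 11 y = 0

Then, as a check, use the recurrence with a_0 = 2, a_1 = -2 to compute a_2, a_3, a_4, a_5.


Substitute y = sum_n a_n x^n.
(1 - 1 x^2) y'' contributes (n+2)(n+1) a_{n+2} - n(n-1) a_n at x^n.
-2 x y'(x) contributes -2 n a_n at x^n.
11 y(x) contributes 11 a_n at x^n.
Matching x^n: (n+2)(n+1) a_{n+2} + (-n(n-1) - 2 n + 11) a_n = 0.
Thus a_{n+2} = (n(n-1) + 2 n - 11) / ((n+1)(n+2)) * a_n.

Check with a_0 = 2, a_1 = -2 (apply the recurrence for n = 0, 1, 2, 3): a_0 = 2, a_1 = -2, a_2 = -11, a_3 = 3, a_4 = 55/12, a_5 = 3/20.

a_(n+2) = (n(n-1) + 2 n - 11) / ((n+1)(n+2)) * a_n; check: a_0 = 2, a_1 = -2, a_2 = -11, a_3 = 3, a_4 = 55/12, a_5 = 3/20


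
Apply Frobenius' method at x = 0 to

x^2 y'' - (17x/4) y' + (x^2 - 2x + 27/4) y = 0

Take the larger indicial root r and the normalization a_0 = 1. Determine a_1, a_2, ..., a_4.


Write in Frobenius form y'' + (p(x)/x) y' + (q(x)/x^2) y = 0:
  p(x) = -17/4,  q(x) = x^2 - 2x + 27/4.
Indicial equation: r(r-1) + (-17/4) r + (27/4) = 0 -> roots r_1 = 3, r_2 = 9/4.
Take r = r_1 = 3. Let y(x) = x^r sum_{n>=0} a_n x^n with a_0 = 1.
Substitute y = x^r sum a_n x^n and match x^{r+n}. The recurrence is
  D(n) a_n - 2 a_{n-1} + 1 a_{n-2} = 0,  where D(n) = (r+n)(r+n-1) + (-17/4)(r+n) + (27/4).
  a_n = [2 a_{n-1} - 1 a_{n-2}] / D(n).
Since the indicial polynomial factors as (r - r_1)(r - r_2), D(n) = (r_1 + n - r_1)(r_1 + n - r_2) = n(n + 3/4).
Evaluating step by step (a_0 = 1):
  n = 1: D(1) = 1(1 + 3/4) = 7/4; numerator = 2(1) = 2; a_1 = (2)/(7/4) = 8/7
  n = 2: D(2) = 2(2 + 3/4) = 11/2; numerator = 2(8/7) - 1(1) = 9/7; a_2 = (9/7)/(11/2) = 18/77
  n = 3: D(3) = 3(3 + 3/4) = 45/4; numerator = 2(18/77) - 1(8/7) = -52/77; a_3 = (-52/77)/(45/4) = -208/3465
  n = 4: D(4) = 4(4 + 3/4) = 19; numerator = 2(-208/3465) - 1(18/77) = -1226/3465; a_4 = (-1226/3465)/(19) = -1226/65835

r = 3; a_0 = 1; a_1 = 8/7; a_2 = 18/77; a_3 = -208/3465; a_4 = -1226/65835


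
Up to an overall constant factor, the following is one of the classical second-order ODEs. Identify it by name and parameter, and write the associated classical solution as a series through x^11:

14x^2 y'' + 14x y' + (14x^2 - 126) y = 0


All three coefficients share the factor 14; dividing through by 14 gives  x^2 y'' + x y' + (x^2 - 9) y = 0.
This matches the Bessel equation x^2 y'' + x y' + (x^2 - nu^2) y = 0 with nu^2 = 9, so nu = 3; the solution bounded at x = 0 is J_3(x).
Frobenius at x = 0: indicial roots ±nu; for r = nu the recurrence k(k + 2nu) c_k = -c_{k-2} gives the standard series J_nu(x) = sum_{k>=0} (-1)^k / (k! (k+nu)!) (x/2)^(2k+nu). Evaluate the first 5 terms:
  k = 0: (-1)^0 / (0! * 3! * 2^3) x^3 = 1/(1*6*8) x^3 = (1/48) x^3
  k = 1: (-1)^1 / (1! * 4! * 2^5) x^5 = -1/(1*24*32) x^5 = (-1/768) x^5
  k = 2: (-1)^2 / (2! * 5! * 2^7) x^7 = 1/(2*120*128) x^7 = (1/30720) x^7
  k = 3: (-1)^3 / (3! * 6! * 2^9) x^9 = -1/(6*720*512) x^9 = (-1/2211840) x^9
  k = 4: (-1)^4 / (4! * 7! * 2^11) x^11 = 1/(24*5040*2048) x^11 = (1/247726080) x^11
Hence J_3(x) = x^11/247726080 - x^9/2211840 + x^7/30720 - x^5/768 + x^3/48 + ....

J_3(x); series = x^11/247726080 - x^9/2211840 + x^7/30720 - x^5/768 + x^3/48


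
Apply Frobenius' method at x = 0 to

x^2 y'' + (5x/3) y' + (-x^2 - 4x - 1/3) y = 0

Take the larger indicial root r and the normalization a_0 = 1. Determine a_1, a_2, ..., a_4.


Write in Frobenius form y'' + (p(x)/x) y' + (q(x)/x^2) y = 0:
  p(x) = 5/3,  q(x) = -x^2 - 4x - 1/3.
Indicial equation: r(r-1) + (5/3) r + (-1/3) = 0 -> roots r_1 = 1/3, r_2 = -1.
Take r = r_1 = 1/3. Let y(x) = x^r sum_{n>=0} a_n x^n with a_0 = 1.
Substitute y = x^r sum a_n x^n and match x^{r+n}. The recurrence is
  D(n) a_n - 4 a_{n-1} - 1 a_{n-2} = 0,  where D(n) = (r+n)(r+n-1) + (5/3)(r+n) + (-1/3).
  a_n = [4 a_{n-1} + 1 a_{n-2}] / D(n).
Since the indicial polynomial factors as (r - r_1)(r - r_2), D(n) = (r_1 + n - r_1)(r_1 + n - r_2) = n(n + 4/3).
Evaluating step by step (a_0 = 1):
  n = 1: D(1) = 1(1 + 4/3) = 7/3; numerator = 4(1) = 4; a_1 = (4)/(7/3) = 12/7
  n = 2: D(2) = 2(2 + 4/3) = 20/3; numerator = 4(12/7) + 1(1) = 55/7; a_2 = (55/7)/(20/3) = 33/28
  n = 3: D(3) = 3(3 + 4/3) = 13; numerator = 4(33/28) + 1(12/7) = 45/7; a_3 = (45/7)/(13) = 45/91
  n = 4: D(4) = 4(4 + 4/3) = 64/3; numerator = 4(45/91) + 1(33/28) = 1149/364; a_4 = (1149/364)/(64/3) = 3447/23296

r = 1/3; a_0 = 1; a_1 = 12/7; a_2 = 33/28; a_3 = 45/91; a_4 = 3447/23296


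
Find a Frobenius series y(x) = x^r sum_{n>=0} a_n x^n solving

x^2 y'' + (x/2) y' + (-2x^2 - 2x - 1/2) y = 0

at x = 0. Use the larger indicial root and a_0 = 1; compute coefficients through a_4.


Write in Frobenius form y'' + (p(x)/x) y' + (q(x)/x^2) y = 0:
  p(x) = 1/2,  q(x) = -2x^2 - 2x - 1/2.
Indicial equation: r(r-1) + (1/2) r + (-1/2) = 0 -> roots r_1 = 1, r_2 = -1/2.
Take r = r_1 = 1. Let y(x) = x^r sum_{n>=0} a_n x^n with a_0 = 1.
Substitute y = x^r sum a_n x^n and match x^{r+n}. The recurrence is
  D(n) a_n - 2 a_{n-1} - 2 a_{n-2} = 0,  where D(n) = (r+n)(r+n-1) + (1/2)(r+n) + (-1/2).
  a_n = [2 a_{n-1} + 2 a_{n-2}] / D(n).
Since the indicial polynomial factors as (r - r_1)(r - r_2), D(n) = (r_1 + n - r_1)(r_1 + n - r_2) = n(n + 3/2).
Evaluating step by step (a_0 = 1):
  n = 1: D(1) = 1(1 + 3/2) = 5/2; numerator = 2(1) = 2; a_1 = (2)/(5/2) = 4/5
  n = 2: D(2) = 2(2 + 3/2) = 7; numerator = 2(4/5) + 2(1) = 18/5; a_2 = (18/5)/(7) = 18/35
  n = 3: D(3) = 3(3 + 3/2) = 27/2; numerator = 2(18/35) + 2(4/5) = 92/35; a_3 = (92/35)/(27/2) = 184/945
  n = 4: D(4) = 4(4 + 3/2) = 22; numerator = 2(184/945) + 2(18/35) = 268/189; a_4 = (268/189)/(22) = 134/2079

r = 1; a_0 = 1; a_1 = 4/5; a_2 = 18/35; a_3 = 184/945; a_4 = 134/2079


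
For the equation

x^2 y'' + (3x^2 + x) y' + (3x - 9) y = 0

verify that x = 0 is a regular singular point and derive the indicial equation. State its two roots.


Divide by x^2 to reach normal form y'' + P_1(x) y' + P_2(x) y = 0 with P_1(x) = 3 + 1/x and P_2(x) = 3/x - 9/x^2.
x = 0 is a singular point because the y'-coefficient 3 + 1/x has a pole at x = 0 and the y-coefficient 3/x - 9/x^2 has a pole at x = 0.
It is a regular singular point because x P_1(x) = p(x) = 3x + 1 and x^2 P_2(x) = q(x) = 3x - 9 are polynomials, hence analytic at x = 0.
p(0) = 1,  q(0) = -9.
Indicial equation: r(r-1) + p(0) r + q(0) = 0, i.e. r^2 + (p(0) - 1) r + q(0) = 0, i.e. r^2 - 9 = 0.
Discriminant: (0)^2 - 4(-9) = 36, so r = (0 ± 6)/2.
Solving: r_1 = 3, r_2 = -3.

indicial: r^2 - 9 = 0; roots r_1 = 3, r_2 = -3


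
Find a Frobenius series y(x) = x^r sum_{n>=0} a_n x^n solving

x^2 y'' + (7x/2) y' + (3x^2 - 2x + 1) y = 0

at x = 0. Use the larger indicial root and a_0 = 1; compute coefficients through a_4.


Write in Frobenius form y'' + (p(x)/x) y' + (q(x)/x^2) y = 0:
  p(x) = 7/2,  q(x) = 3x^2 - 2x + 1.
Indicial equation: r(r-1) + (7/2) r + (1) = 0 -> roots r_1 = -1/2, r_2 = -2.
Take r = r_1 = -1/2. Let y(x) = x^r sum_{n>=0} a_n x^n with a_0 = 1.
Substitute y = x^r sum a_n x^n and match x^{r+n}. The recurrence is
  D(n) a_n - 2 a_{n-1} + 3 a_{n-2} = 0,  where D(n) = (r+n)(r+n-1) + (7/2)(r+n) + (1).
  a_n = [2 a_{n-1} - 3 a_{n-2}] / D(n).
Since the indicial polynomial factors as (r - r_1)(r - r_2), D(n) = (r_1 + n - r_1)(r_1 + n - r_2) = n(n + 3/2).
Evaluating step by step (a_0 = 1):
  n = 1: D(1) = 1(1 + 3/2) = 5/2; numerator = 2(1) = 2; a_1 = (2)/(5/2) = 4/5
  n = 2: D(2) = 2(2 + 3/2) = 7; numerator = 2(4/5) - 3(1) = -7/5; a_2 = (-7/5)/(7) = -1/5
  n = 3: D(3) = 3(3 + 3/2) = 27/2; numerator = 2(-1/5) - 3(4/5) = -14/5; a_3 = (-14/5)/(27/2) = -28/135
  n = 4: D(4) = 4(4 + 3/2) = 22; numerator = 2(-28/135) - 3(-1/5) = 5/27; a_4 = (5/27)/(22) = 5/594

r = -1/2; a_0 = 1; a_1 = 4/5; a_2 = -1/5; a_3 = -28/135; a_4 = 5/594


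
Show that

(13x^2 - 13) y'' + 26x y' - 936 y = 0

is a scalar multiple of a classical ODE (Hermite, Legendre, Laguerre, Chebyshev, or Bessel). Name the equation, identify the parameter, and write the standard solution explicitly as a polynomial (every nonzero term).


All three coefficients share the factor -13; dividing through by -13 gives  (1 - x^2) y'' - 2x y' + 72 y = 0.
This matches the Legendre equation (1 - x^2) y'' - 2x y' + n(n+1) y = 0 (note the -2x y' term) with n(n+1) = 72, so n = 8; the polynomial solution is P_8(x).
With y = sum_k a_k x^k, matching x^k gives (k+2)(k+1) a_{k+2} = [k(k+1) - n(n+1)] a_k = (k - 8)(k + 9) a_k. The right side vanishes at k = 8, so the series with the parity of 8 terminates at degree 8.
Standard normalization (P_n(1) = 1): leading coefficient (2n)!/(2^n (n!)^2) = 20922789888000/(256*1625702400) = 6435/128, so a_8 = 6435/128. Work downward with a_k = (k+1)(k+2) a_{k+2} / ((k - 8)(k + 9)):
  a_6 = (7)(8)(6435/128) / ((6 - 8)(6 + 9)) = (45045/16)/(-30) = -3003/32
  a_4 = (5)(6)(-3003/32) / ((4 - 8)(4 + 9)) = (-45045/16)/(-52) = 3465/64
  a_2 = (3)(4)(3465/64) / ((2 - 8)(2 + 9)) = (10395/16)/(-66) = -315/32
  a_0 = (1)(2)(-315/32) / ((0 - 8)(0 + 9)) = (-315/16)/(-72) = 35/128
Hence P_8(x) = 6435 x^8/128 - 3003 x^6/32 + 3465 x^4/64 - 315 x^2/32 + 35/128.

P_8(x); series = 6435 x^8/128 - 3003 x^6/32 + 3465 x^4/64 - 315 x^2/32 + 35/128


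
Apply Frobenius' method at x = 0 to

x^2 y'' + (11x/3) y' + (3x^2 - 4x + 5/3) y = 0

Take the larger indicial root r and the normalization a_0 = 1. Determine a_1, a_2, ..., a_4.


Write in Frobenius form y'' + (p(x)/x) y' + (q(x)/x^2) y = 0:
  p(x) = 11/3,  q(x) = 3x^2 - 4x + 5/3.
Indicial equation: r(r-1) + (11/3) r + (5/3) = 0 -> roots r_1 = -1, r_2 = -5/3.
Take r = r_1 = -1. Let y(x) = x^r sum_{n>=0} a_n x^n with a_0 = 1.
Substitute y = x^r sum a_n x^n and match x^{r+n}. The recurrence is
  D(n) a_n - 4 a_{n-1} + 3 a_{n-2} = 0,  where D(n) = (r+n)(r+n-1) + (11/3)(r+n) + (5/3).
  a_n = [4 a_{n-1} - 3 a_{n-2}] / D(n).
Since the indicial polynomial factors as (r - r_1)(r - r_2), D(n) = (r_1 + n - r_1)(r_1 + n - r_2) = n(n + 2/3).
Evaluating step by step (a_0 = 1):
  n = 1: D(1) = 1(1 + 2/3) = 5/3; numerator = 4(1) = 4; a_1 = (4)/(5/3) = 12/5
  n = 2: D(2) = 2(2 + 2/3) = 16/3; numerator = 4(12/5) - 3(1) = 33/5; a_2 = (33/5)/(16/3) = 99/80
  n = 3: D(3) = 3(3 + 2/3) = 11; numerator = 4(99/80) - 3(12/5) = -9/4; a_3 = (-9/4)/(11) = -9/44
  n = 4: D(4) = 4(4 + 2/3) = 56/3; numerator = 4(-9/44) - 3(99/80) = -3987/880; a_4 = (-3987/880)/(56/3) = -11961/49280

r = -1; a_0 = 1; a_1 = 12/5; a_2 = 99/80; a_3 = -9/44; a_4 = -11961/49280


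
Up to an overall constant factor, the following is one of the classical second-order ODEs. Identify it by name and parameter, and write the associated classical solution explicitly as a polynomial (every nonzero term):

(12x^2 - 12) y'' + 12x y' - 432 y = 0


All three coefficients share the factor -12; dividing through by -12 gives  (1 - x^2) y'' - x y' + 36 y = 0.
This matches the Chebyshev equation (1 - x^2) y'' - x y' + n^2 y = 0 (note the -x y' term, not -2x y') with n^2 = 36, so n = 6; the polynomial solution is T_6(x).
With y = sum_k a_k x^k, matching x^k gives (k+2)(k+1) a_{k+2} = (k^2 - n^2) a_k = (k - 6)(k + 6) a_k. The right side vanishes at k = 6, so the series with the parity of 6 terminates at degree 6.
Standard normalization: leading coefficient of T_n is 2^(n-1), so a_6 = 2^5 = 32. Work downward with a_k = (k+1)(k+2) a_{k+2} / ((k - 6)(k + 6)):
  a_4 = (5)(6)(32) / ((4 - 6)(4 + 6)) = 960/(-20) = -48
  a_2 = (3)(4)(-48) / ((2 - 6)(2 + 6)) = -576/(-32) = 18
  a_0 = (1)(2)(18) / ((0 - 6)(0 + 6)) = 36/(-36) = -1
Hence T_6(x) = 32 x^6 - 48 x^4 + 18 x^2 - 1.

T_6(x); series = 32 x^6 - 48 x^4 + 18 x^2 - 1


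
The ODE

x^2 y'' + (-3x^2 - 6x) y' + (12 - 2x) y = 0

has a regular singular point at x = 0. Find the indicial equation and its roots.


Divide by x^2 to reach normal form y'' + P_1(x) y' + P_2(x) y = 0 with P_1(x) = -3 - 6/x and P_2(x) = -2/x + 12/x^2.
x = 0 is a singular point because the y'-coefficient -3 - 6/x has a pole at x = 0 and the y-coefficient -2/x + 12/x^2 has a pole at x = 0.
It is a regular singular point because x P_1(x) = p(x) = -3x - 6 and x^2 P_2(x) = q(x) = 12 - 2x are polynomials, hence analytic at x = 0.
p(0) = -6,  q(0) = 12.
Indicial equation: r(r-1) + p(0) r + q(0) = 0, i.e. r^2 + (p(0) - 1) r + q(0) = 0, i.e. r^2 - 7 r + 12 = 0.
Discriminant: (-7)^2 - 4(12) = 1, so r = (7 ± 1)/2.
Solving: r_1 = 4, r_2 = 3.

indicial: r^2 - 7 r + 12 = 0; roots r_1 = 4, r_2 = 3


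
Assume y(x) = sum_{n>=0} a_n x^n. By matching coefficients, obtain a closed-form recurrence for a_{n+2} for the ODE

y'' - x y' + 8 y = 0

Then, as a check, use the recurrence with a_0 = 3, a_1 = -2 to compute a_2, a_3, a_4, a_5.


Substitute y = sum_n a_n x^n.
y''(x) has coefficient (n+2)(n+1) a_{n+2} at x^n;
-x y'(x) has coefficient -n a_n at x^n (shift);
8 y(x) has coefficient 8 a_n at x^n.
Matching x^n: (n+2)(n+1) a_{n+2} + (-n + 8) a_n = 0.
Thus a_{n+2} = (n - 8) / ((n+1)(n+2)) * a_n.

Check with a_0 = 3, a_1 = -2 (apply the recurrence for n = 0, 1, 2, 3): a_0 = 3, a_1 = -2, a_2 = -12, a_3 = 7/3, a_4 = 6, a_5 = -7/12.

a_(n+2) = (n - 8) / ((n+1)(n+2)) * a_n; check: a_0 = 3, a_1 = -2, a_2 = -12, a_3 = 7/3, a_4 = 6, a_5 = -7/12


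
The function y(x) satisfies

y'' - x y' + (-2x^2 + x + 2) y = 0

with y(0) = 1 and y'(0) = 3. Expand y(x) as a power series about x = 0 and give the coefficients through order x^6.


Ansatz: y(x) = sum_{n>=0} a_n x^n, so y'(x) = sum_{n>=1} n a_n x^(n-1) and y''(x) = sum_{n>=2} n(n-1) a_n x^(n-2).
Substitute into P(x) y'' + Q(x) y' + R(x) y = 0 with P(x) = 1, Q(x) = -x, R(x) = -2x^2 + x + 2, and match powers of x.
Initial conditions: a_0 = 1, a_1 = 3.
Setting the coefficient of each power of x to zero and solving order by order (substituting the coefficients already found):
  x^0: 2 a_2 + 2 a_0 = 0  ->  2 a_2 = -2 a_0 = -2  ->  a_2 = -1
  x^1: 6 a_3 + a_1 + a_0 = 0  ->  6 a_3 = -a_1 - a_0 = -4  ->  a_3 = -2/3
  x^2: 12 a_4 + a_1 - 2 a_0 = 0  ->  12 a_4 = -a_1 + 2 a_0 = -1  ->  a_4 = -1/12
  x^3: 20 a_5 - a_3 + a_2 - 2 a_1 = 0  ->  20 a_5 = a_3 - a_2 + 2 a_1 = 19/3  ->  a_5 = 19/60
  x^4: 30 a_6 - 2 a_4 + a_3 - 2 a_2 = 0  ->  30 a_6 = 2 a_4 - a_3 + 2 a_2 = -3/2  ->  a_6 = -1/20
Truncated series: y(x) = 1 + 3 x - x^2 - (2/3) x^3 - (1/12) x^4 + (19/60) x^5 - (1/20) x^6 + O(x^7).

a_0 = 1; a_1 = 3; a_2 = -1; a_3 = -2/3; a_4 = -1/12; a_5 = 19/60; a_6 = -1/20


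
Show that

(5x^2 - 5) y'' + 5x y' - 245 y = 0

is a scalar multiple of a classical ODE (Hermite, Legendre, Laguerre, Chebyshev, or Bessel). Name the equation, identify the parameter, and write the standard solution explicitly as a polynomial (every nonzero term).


All three coefficients share the factor -5; dividing through by -5 gives  (1 - x^2) y'' - x y' + 49 y = 0.
This matches the Chebyshev equation (1 - x^2) y'' - x y' + n^2 y = 0 (note the -x y' term, not -2x y') with n^2 = 49, so n = 7; the polynomial solution is T_7(x).
With y = sum_k a_k x^k, matching x^k gives (k+2)(k+1) a_{k+2} = (k^2 - n^2) a_k = (k - 7)(k + 7) a_k. The right side vanishes at k = 7, so the series with the parity of 7 terminates at degree 7.
Standard normalization: leading coefficient of T_n is 2^(n-1), so a_7 = 2^6 = 64. Work downward with a_k = (k+1)(k+2) a_{k+2} / ((k - 7)(k + 7)):
  a_5 = (6)(7)(64) / ((5 - 7)(5 + 7)) = 2688/(-24) = -112
  a_3 = (4)(5)(-112) / ((3 - 7)(3 + 7)) = -2240/(-40) = 56
  a_1 = (2)(3)(56) / ((1 - 7)(1 + 7)) = 336/(-48) = -7
Hence T_7(x) = 64 x^7 - 112 x^5 + 56 x^3 - 7 x.

T_7(x); series = 64 x^7 - 112 x^5 + 56 x^3 - 7 x


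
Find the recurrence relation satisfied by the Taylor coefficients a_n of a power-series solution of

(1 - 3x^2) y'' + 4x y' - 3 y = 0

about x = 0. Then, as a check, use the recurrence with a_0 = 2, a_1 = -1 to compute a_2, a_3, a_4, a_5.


Substitute y = sum_n a_n x^n.
(1 - 3 x^2) y'' contributes (n+2)(n+1) a_{n+2} - 3 n(n-1) a_n at x^n.
4 x y'(x) contributes 4 n a_n at x^n.
-3 y(x) contributes -3 a_n at x^n.
Matching x^n: (n+2)(n+1) a_{n+2} + (-3 n(n-1) + 4 n - 3) a_n = 0.
Thus a_{n+2} = (3 n(n-1) - 4 n + 3) / ((n+1)(n+2)) * a_n.

Check with a_0 = 2, a_1 = -1 (apply the recurrence for n = 0, 1, 2, 3): a_0 = 2, a_1 = -1, a_2 = 3, a_3 = 1/6, a_4 = 1/4, a_5 = 3/40.

a_(n+2) = (3 n(n-1) - 4 n + 3) / ((n+1)(n+2)) * a_n; check: a_0 = 2, a_1 = -1, a_2 = 3, a_3 = 1/6, a_4 = 1/4, a_5 = 3/40


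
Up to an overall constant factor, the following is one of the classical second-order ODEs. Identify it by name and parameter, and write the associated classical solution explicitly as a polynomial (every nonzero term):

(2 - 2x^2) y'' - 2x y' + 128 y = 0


All three coefficients share the factor 2; dividing through by 2 gives  (1 - x^2) y'' - x y' + 64 y = 0.
This matches the Chebyshev equation (1 - x^2) y'' - x y' + n^2 y = 0 (note the -x y' term, not -2x y') with n^2 = 64, so n = 8; the polynomial solution is T_8(x).
With y = sum_k a_k x^k, matching x^k gives (k+2)(k+1) a_{k+2} = (k^2 - n^2) a_k = (k - 8)(k + 8) a_k. The right side vanishes at k = 8, so the series with the parity of 8 terminates at degree 8.
Standard normalization: leading coefficient of T_n is 2^(n-1), so a_8 = 2^7 = 128. Work downward with a_k = (k+1)(k+2) a_{k+2} / ((k - 8)(k + 8)):
  a_6 = (7)(8)(128) / ((6 - 8)(6 + 8)) = 7168/(-28) = -256
  a_4 = (5)(6)(-256) / ((4 - 8)(4 + 8)) = -7680/(-48) = 160
  a_2 = (3)(4)(160) / ((2 - 8)(2 + 8)) = 1920/(-60) = -32
  a_0 = (1)(2)(-32) / ((0 - 8)(0 + 8)) = -64/(-64) = 1
Hence T_8(x) = 128 x^8 - 256 x^6 + 160 x^4 - 32 x^2 + 1.

T_8(x); series = 128 x^8 - 256 x^6 + 160 x^4 - 32 x^2 + 1


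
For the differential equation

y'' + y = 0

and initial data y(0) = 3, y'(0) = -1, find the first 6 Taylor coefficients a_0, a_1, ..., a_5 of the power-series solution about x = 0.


Ansatz: y(x) = sum_{n>=0} a_n x^n, so y'(x) = sum_{n>=1} n a_n x^(n-1) and y''(x) = sum_{n>=2} n(n-1) a_n x^(n-2).
Substitute into P(x) y'' + Q(x) y' + R(x) y = 0 with P(x) = 1, Q(x) = 0, R(x) = 1, and match powers of x.
Initial conditions: a_0 = 3, a_1 = -1.
Setting the coefficient of each power of x to zero and solving order by order (substituting the coefficients already found):
  x^0: 2 a_2 + a_0 = 0  ->  2 a_2 = -a_0 = -3  ->  a_2 = -3/2
  x^1: 6 a_3 + a_1 = 0  ->  6 a_3 = -a_1 = 1  ->  a_3 = 1/6
  x^2: 12 a_4 + a_2 = 0  ->  12 a_4 = -a_2 = 3/2  ->  a_4 = 1/8
  x^3: 20 a_5 + a_3 = 0  ->  20 a_5 = -a_3 = -1/6  ->  a_5 = -1/120
Truncated series: y(x) = 3 - x - (3/2) x^2 + (1/6) x^3 + (1/8) x^4 - (1/120) x^5 + O(x^6).

a_0 = 3; a_1 = -1; a_2 = -3/2; a_3 = 1/6; a_4 = 1/8; a_5 = -1/120


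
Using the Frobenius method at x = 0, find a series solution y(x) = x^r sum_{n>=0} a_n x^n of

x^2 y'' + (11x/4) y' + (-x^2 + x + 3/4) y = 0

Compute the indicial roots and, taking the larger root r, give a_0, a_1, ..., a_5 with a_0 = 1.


Write in Frobenius form y'' + (p(x)/x) y' + (q(x)/x^2) y = 0:
  p(x) = 11/4,  q(x) = -x^2 + x + 3/4.
Indicial equation: r(r-1) + (11/4) r + (3/4) = 0 -> roots r_1 = -3/4, r_2 = -1.
Take r = r_1 = -3/4. Let y(x) = x^r sum_{n>=0} a_n x^n with a_0 = 1.
Substitute y = x^r sum a_n x^n and match x^{r+n}. The recurrence is
  D(n) a_n + 1 a_{n-1} - 1 a_{n-2} = 0,  where D(n) = (r+n)(r+n-1) + (11/4)(r+n) + (3/4).
  a_n = [-1 a_{n-1} + 1 a_{n-2}] / D(n).
Since the indicial polynomial factors as (r - r_1)(r - r_2), D(n) = (r_1 + n - r_1)(r_1 + n - r_2) = n(n + 1/4).
Evaluating step by step (a_0 = 1):
  n = 1: D(1) = 1(1 + 1/4) = 5/4; numerator = -1(1) = -1; a_1 = (-1)/(5/4) = -4/5
  n = 2: D(2) = 2(2 + 1/4) = 9/2; numerator = -1(-4/5) + 1(1) = 9/5; a_2 = (9/5)/(9/2) = 2/5
  n = 3: D(3) = 3(3 + 1/4) = 39/4; numerator = -1(2/5) + 1(-4/5) = -6/5; a_3 = (-6/5)/(39/4) = -8/65
  n = 4: D(4) = 4(4 + 1/4) = 17; numerator = -1(-8/65) + 1(2/5) = 34/65; a_4 = (34/65)/(17) = 2/65
  n = 5: D(5) = 5(5 + 1/4) = 105/4; numerator = -1(2/65) + 1(-8/65) = -2/13; a_5 = (-2/13)/(105/4) = -8/1365

r = -3/4; a_0 = 1; a_1 = -4/5; a_2 = 2/5; a_3 = -8/65; a_4 = 2/65; a_5 = -8/1365
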